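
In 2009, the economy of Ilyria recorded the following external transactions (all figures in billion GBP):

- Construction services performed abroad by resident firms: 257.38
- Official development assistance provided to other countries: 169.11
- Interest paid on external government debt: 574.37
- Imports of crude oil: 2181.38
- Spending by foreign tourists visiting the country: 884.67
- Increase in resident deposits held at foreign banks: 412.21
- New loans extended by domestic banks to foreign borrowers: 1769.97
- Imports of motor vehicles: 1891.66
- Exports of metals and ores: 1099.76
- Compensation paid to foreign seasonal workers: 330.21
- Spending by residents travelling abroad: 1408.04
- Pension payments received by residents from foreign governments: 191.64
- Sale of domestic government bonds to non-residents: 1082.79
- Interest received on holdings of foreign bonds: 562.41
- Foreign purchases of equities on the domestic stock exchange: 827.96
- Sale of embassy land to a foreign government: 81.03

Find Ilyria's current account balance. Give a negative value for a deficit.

Goods: 1099.76 - 1891.66 - 2181.38 = -2973.28
Services: 257.38 + 884.67 - 1408.04 = -265.99
Primary income: 562.41 - 574.37 - 330.21 = -342.17
Secondary income: 191.64 - 169.11 = 22.53
Current account = (-2973.28) + (-265.99) + (-342.17) + 22.53 = -3558.91
(Excluded from the current account — financial account: increase in resident deposits held at foreign banks 412.21, new loans extended by domestic banks to foreign borrowers 1769.97, sale of domestic government bonds to non-residents 1082.79, foreign purchases of equities on the domestic stock exchange 827.96; capital account: sale of embassy land to a foreign government 81.03.)

-3558.91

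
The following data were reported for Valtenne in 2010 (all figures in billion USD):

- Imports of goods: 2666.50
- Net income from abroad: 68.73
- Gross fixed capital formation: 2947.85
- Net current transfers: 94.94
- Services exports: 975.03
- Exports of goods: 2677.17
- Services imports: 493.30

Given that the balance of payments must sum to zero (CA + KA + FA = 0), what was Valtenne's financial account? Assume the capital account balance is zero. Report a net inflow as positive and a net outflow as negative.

-656.07

Goods balance = 2677.17 - 2666.50 = 10.67
Services balance = 975.03 - 493.30 = 481.73
Trade balance (goods + services) = 10.67 + 481.73 = 492.40
Net primary income = 68.73
Net secondary income = 94.94
Current account = 492.40 + 68.73 + 94.94 = 656.07
Financial account = -(656.07) = -656.07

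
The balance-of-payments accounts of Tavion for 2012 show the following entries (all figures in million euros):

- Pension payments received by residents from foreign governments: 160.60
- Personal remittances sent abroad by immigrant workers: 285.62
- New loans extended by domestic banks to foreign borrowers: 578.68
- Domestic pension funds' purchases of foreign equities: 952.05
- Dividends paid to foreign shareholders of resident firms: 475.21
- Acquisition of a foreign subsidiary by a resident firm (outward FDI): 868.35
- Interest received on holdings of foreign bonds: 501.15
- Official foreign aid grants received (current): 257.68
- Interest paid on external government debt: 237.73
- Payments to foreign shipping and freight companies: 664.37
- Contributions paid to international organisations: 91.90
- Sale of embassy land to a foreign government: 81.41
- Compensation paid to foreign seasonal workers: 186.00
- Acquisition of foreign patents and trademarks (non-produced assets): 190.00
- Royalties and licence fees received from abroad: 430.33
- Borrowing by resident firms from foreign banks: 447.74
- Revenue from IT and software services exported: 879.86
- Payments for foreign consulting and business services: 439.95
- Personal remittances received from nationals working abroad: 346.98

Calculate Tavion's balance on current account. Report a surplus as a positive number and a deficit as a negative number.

195.82

Services: -439.95 + 879.86 - 664.37 + 430.33 = 205.87
Primary income: -475.21 + 501.15 - 237.73 - 186.00 = -397.79
Secondary income: -285.62 + 160.60 - 91.90 + 257.68 + 346.98 = 387.74
Current account = 205.87 + (-397.79) + 387.74 = 195.82
(Excluded from the current account — financial account: new loans extended by domestic banks to foreign borrowers 578.68, domestic pension funds' purchases of foreign equities 952.05, acquisition of a foreign subsidiary by a resident firm (outward FDI) 868.35, borrowing by resident firms from foreign banks 447.74; capital account: sale of embassy land to a foreign government 81.41, acquisition of foreign patents and trademarks (non-produced assets) 190.00.)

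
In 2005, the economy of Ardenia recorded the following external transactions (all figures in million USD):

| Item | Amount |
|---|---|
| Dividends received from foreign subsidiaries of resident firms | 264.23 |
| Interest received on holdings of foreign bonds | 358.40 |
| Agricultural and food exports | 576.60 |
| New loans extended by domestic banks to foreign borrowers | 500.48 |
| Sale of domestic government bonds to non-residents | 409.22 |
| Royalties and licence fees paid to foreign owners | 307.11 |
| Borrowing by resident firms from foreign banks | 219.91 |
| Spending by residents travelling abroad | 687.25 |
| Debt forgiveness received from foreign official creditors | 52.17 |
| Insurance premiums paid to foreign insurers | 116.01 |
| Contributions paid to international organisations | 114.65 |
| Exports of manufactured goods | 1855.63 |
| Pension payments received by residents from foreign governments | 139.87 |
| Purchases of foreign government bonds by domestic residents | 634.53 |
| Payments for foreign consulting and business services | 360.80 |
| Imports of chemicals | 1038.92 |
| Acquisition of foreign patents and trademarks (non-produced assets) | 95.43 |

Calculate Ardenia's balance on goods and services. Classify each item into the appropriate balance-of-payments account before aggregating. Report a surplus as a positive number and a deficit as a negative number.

-77.86

Goods: -1038.92 + 1855.63 + 576.60 = 1393.31
Services: -307.11 - 360.80 - 116.01 - 687.25 = -1471.17
Trade balance = 1393.31 + (-1471.17) = -77.86
(Excluded from the trade balance — primary income: dividends received from foreign subsidiaries of resident firms 264.23, interest received on holdings of foreign bonds 358.40; financial account: new loans extended by domestic banks to foreign borrowers 500.48, sale of domestic government bonds to non-residents 409.22, borrowing by resident firms from foreign banks 219.91, purchases of foreign government bonds by domestic residents 634.53; capital account: debt forgiveness received from foreign official creditors 52.17, acquisition of foreign patents and trademarks (non-produced assets) 95.43; secondary income: contributions paid to international organisations 114.65, pension payments received by residents from foreign governments 139.87.)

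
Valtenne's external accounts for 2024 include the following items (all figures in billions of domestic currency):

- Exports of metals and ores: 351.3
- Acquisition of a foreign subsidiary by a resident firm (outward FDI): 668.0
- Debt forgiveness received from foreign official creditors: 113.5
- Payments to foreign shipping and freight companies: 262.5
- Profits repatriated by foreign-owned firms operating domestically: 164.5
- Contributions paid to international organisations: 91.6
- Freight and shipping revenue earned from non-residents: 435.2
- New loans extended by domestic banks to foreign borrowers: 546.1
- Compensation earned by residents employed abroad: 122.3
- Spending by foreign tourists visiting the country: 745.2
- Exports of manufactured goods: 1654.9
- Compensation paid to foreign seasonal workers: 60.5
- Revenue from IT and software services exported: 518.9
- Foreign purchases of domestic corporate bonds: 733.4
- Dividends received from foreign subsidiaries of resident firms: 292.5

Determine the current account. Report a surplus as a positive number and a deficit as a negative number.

3541.2

Goods: 351.3 + 1654.9 = 2006.2
Services: 518.9 + 435.2 - 262.5 + 745.2 = 1436.8
Primary income: -60.5 + 292.5 + 122.3 - 164.5 = 189.8
Secondary income: -91.6
Current account = 2006.2 + 1436.8 + 189.8 + (-91.6) = 3541.2
(Excluded from the current account — financial account: acquisition of a foreign subsidiary by a resident firm (outward FDI) 668.0, new loans extended by domestic banks to foreign borrowers 546.1, foreign purchases of domestic corporate bonds 733.4; capital account: debt forgiveness received from foreign official creditors 113.5.)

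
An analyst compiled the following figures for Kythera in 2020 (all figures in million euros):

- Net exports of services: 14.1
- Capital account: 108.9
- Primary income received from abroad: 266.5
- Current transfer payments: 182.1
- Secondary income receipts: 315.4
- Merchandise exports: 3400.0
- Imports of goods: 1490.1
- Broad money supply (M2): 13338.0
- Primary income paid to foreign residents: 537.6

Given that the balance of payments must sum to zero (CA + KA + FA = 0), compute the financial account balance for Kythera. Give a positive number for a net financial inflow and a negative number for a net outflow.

Goods balance = 3400.0 - 1490.1 = 1909.9
Services balance = 14.1
Trade balance (goods + services) = 1909.9 + 14.1 = 1924.0
Net primary income = 266.5 - 537.6 = -271.1
Net secondary income = 315.4 - 182.1 = 133.3
Current account = 1924.0 + (-271.1) + 133.3 = 1786.2
Financial account = -(1786.2 + 108.9) = -1895.1

-1895.1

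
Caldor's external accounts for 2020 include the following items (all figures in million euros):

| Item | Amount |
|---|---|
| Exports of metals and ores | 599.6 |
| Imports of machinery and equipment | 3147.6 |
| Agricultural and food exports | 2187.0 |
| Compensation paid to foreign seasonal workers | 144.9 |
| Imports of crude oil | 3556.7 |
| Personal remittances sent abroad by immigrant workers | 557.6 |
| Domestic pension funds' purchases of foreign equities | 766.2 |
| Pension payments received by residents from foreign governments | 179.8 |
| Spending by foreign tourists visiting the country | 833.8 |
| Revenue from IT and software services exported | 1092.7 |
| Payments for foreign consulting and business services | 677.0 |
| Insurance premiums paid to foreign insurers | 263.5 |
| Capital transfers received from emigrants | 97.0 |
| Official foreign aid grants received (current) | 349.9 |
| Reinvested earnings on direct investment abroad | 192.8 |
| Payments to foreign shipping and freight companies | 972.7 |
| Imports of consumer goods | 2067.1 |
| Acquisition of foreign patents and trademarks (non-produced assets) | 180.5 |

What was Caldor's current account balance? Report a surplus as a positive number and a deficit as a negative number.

Goods: 599.6 - 2067.1 + 2187.0 - 3147.6 - 3556.7 = -5984.8
Services: -972.7 - 677.0 + 1092.7 + 833.8 - 263.5 = 13.3
Primary income: -144.9 + 192.8 = 47.9
Secondary income: 179.8 - 557.6 + 349.9 = -27.9
Current account = (-5984.8) + 13.3 + 47.9 + (-27.9) = -5951.5
(Excluded from the current account — financial account: domestic pension funds' purchases of foreign equities 766.2; capital account: capital transfers received from emigrants 97.0, acquisition of foreign patents and trademarks (non-produced assets) 180.5.)

-5951.5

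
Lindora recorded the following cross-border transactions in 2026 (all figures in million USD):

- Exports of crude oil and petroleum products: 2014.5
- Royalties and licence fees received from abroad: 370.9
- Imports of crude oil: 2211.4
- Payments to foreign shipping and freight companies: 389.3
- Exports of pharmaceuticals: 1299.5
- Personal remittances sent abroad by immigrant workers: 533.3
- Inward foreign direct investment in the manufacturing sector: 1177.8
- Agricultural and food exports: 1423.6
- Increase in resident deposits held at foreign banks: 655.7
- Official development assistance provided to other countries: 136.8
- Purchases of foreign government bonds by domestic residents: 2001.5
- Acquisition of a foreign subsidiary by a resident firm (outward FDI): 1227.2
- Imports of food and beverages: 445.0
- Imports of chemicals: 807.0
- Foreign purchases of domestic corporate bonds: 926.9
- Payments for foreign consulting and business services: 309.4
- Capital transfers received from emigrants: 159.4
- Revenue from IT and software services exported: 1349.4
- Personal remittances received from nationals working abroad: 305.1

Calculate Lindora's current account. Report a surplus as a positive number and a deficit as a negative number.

1930.8

Goods: 2014.5 - 807.0 - 2211.4 - 445.0 + 1423.6 + 1299.5 = 1274.2
Services: -389.3 + 1349.4 + 370.9 - 309.4 = 1021.6
Secondary income: 305.1 - 136.8 - 533.3 = -365.0
Current account = 1274.2 + 1021.6 + (-365.0) = 1930.8
(Excluded from the current account — financial account: inward foreign direct investment in the manufacturing sector 1177.8, increase in resident deposits held at foreign banks 655.7, purchases of foreign government bonds by domestic residents 2001.5, acquisition of a foreign subsidiary by a resident firm (outward FDI) 1227.2, foreign purchases of domestic corporate bonds 926.9; capital account: capital transfers received from emigrants 159.4.)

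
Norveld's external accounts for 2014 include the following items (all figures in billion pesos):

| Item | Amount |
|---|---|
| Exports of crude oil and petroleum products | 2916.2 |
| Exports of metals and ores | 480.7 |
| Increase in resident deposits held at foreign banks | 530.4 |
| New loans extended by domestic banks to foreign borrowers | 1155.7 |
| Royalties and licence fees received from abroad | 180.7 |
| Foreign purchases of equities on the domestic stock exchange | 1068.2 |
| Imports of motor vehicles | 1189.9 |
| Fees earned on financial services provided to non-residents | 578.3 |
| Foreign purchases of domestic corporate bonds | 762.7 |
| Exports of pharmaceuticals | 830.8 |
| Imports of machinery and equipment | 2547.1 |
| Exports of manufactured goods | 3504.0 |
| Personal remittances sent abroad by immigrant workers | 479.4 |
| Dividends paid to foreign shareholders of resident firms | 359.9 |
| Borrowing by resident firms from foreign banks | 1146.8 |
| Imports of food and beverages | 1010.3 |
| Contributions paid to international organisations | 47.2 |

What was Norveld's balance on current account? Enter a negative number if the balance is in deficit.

2856.9

Goods: 2916.2 - 1010.3 + 830.8 - 2547.1 - 1189.9 + 480.7 + 3504.0 = 2984.4
Services: 180.7 + 578.3 = 759.0
Primary income: -359.9
Secondary income: -47.2 - 479.4 = -526.6
Current account = 2984.4 + 759.0 + (-359.9) + (-526.6) = 2856.9
(Excluded from the current account — financial account: increase in resident deposits held at foreign banks 530.4, new loans extended by domestic banks to foreign borrowers 1155.7, foreign purchases of equities on the domestic stock exchange 1068.2, foreign purchases of domestic corporate bonds 762.7, borrowing by resident firms from foreign banks 1146.8.)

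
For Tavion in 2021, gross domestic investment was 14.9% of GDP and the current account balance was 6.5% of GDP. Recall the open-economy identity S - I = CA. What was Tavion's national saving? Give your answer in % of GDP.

21.4

S = I + CA = 14.9 + 6.5 = 21.4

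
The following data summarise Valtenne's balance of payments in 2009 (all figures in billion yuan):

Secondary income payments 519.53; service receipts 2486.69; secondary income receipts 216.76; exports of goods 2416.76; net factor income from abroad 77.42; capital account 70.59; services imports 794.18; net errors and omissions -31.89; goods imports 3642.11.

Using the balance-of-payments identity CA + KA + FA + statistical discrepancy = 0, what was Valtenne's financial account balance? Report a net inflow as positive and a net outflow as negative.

-280.51

Goods balance = 2416.76 - 3642.11 = -1225.35
Services balance = 2486.69 - 794.18 = 1692.51
Trade balance (goods + services) = -1225.35 + 1692.51 = 467.16
Net primary income = 77.42
Net secondary income = 216.76 - 519.53 = -302.77
Current account = 467.16 + 77.42 + (-302.77) = 241.81
Financial account = -(241.81 + 70.59 + (-31.89)) = -280.51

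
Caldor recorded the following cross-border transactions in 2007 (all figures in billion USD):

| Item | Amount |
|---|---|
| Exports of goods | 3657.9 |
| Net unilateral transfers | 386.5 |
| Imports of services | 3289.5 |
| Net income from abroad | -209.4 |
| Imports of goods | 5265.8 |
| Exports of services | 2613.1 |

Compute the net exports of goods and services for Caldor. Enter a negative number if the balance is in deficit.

Goods balance = 3657.9 - 5265.8 = -1607.9
Services balance = 2613.1 - 3289.5 = -676.4
Trade balance (goods + services) = -1607.9 + (-676.4) = -2284.3

-2284.3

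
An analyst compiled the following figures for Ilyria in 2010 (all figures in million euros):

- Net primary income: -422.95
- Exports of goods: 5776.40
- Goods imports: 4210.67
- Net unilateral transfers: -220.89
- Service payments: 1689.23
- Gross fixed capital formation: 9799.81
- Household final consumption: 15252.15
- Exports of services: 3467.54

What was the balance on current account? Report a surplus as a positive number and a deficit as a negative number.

Goods balance = 5776.40 - 4210.67 = 1565.73
Services balance = 3467.54 - 1689.23 = 1778.31
Trade balance (goods + services) = 1565.73 + 1778.31 = 3344.04
Net primary income = -422.95
Net secondary income = -220.89
Current account = 3344.04 + (-422.95) + (-220.89) = 2700.20

2700.20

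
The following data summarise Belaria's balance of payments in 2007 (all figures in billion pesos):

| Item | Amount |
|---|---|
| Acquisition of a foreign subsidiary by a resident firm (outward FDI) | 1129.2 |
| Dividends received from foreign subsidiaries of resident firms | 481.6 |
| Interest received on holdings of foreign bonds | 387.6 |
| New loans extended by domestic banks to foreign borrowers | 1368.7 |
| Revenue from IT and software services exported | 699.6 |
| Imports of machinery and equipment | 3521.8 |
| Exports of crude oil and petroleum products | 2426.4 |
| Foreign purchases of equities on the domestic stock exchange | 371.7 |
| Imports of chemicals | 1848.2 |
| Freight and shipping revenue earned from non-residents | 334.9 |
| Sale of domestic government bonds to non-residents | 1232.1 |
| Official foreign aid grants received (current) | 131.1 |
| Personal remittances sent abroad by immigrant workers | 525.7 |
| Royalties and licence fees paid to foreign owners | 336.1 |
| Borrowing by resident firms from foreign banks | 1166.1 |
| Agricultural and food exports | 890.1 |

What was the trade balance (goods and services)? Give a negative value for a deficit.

Goods: 2426.4 - 3521.8 - 1848.2 + 890.1 = -2053.5
Services: -336.1 + 334.9 + 699.6 = 698.4
Trade balance = -2053.5 + 698.4 = -1355.1
(Excluded from the trade balance — financial account: acquisition of a foreign subsidiary by a resident firm (outward FDI) 1129.2, new loans extended by domestic banks to foreign borrowers 1368.7, foreign purchases of equities on the domestic stock exchange 371.7, sale of domestic government bonds to non-residents 1232.1, borrowing by resident firms from foreign banks 1166.1; primary income: dividends received from foreign subsidiaries of resident firms 481.6, interest received on holdings of foreign bonds 387.6; secondary income: official foreign aid grants received (current) 131.1, personal remittances sent abroad by immigrant workers 525.7.)

-1355.1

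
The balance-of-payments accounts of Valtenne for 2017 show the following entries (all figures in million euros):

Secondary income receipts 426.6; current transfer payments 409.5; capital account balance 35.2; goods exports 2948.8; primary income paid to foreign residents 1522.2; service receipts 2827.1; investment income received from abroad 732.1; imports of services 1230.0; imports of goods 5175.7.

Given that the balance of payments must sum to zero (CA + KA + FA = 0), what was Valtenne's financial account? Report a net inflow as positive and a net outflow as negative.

1367.6

Goods balance = 2948.8 - 5175.7 = -2226.9
Services balance = 2827.1 - 1230.0 = 1597.1
Trade balance (goods + services) = -2226.9 + 1597.1 = -629.8
Net primary income = 732.1 - 1522.2 = -790.1
Net secondary income = 426.6 - 409.5 = 17.1
Current account = -629.8 + (-790.1) + 17.1 = -1402.8
Financial account = -(-1402.8 + 35.2) = 1367.6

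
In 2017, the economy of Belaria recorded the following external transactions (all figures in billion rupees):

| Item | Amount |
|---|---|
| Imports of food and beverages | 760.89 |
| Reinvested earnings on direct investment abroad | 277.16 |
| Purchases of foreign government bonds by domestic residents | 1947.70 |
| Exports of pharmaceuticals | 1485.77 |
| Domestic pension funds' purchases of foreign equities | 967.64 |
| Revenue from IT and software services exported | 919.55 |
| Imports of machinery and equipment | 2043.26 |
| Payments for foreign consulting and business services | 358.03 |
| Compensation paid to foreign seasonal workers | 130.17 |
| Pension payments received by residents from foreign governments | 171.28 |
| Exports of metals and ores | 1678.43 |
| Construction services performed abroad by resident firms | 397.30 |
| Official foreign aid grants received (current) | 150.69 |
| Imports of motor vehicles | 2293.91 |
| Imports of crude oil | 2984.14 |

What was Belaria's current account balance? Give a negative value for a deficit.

-3490.22

Goods: -760.89 + 1678.43 + 1485.77 - 2293.91 - 2043.26 - 2984.14 = -4918.00
Services: -358.03 + 919.55 + 397.30 = 958.82
Primary income: 277.16 - 130.17 = 146.99
Secondary income: 150.69 + 171.28 = 321.97
Current account = (-4918.00) + 958.82 + 146.99 + 321.97 = -3490.22
(Excluded from the current account — financial account: purchases of foreign government bonds by domestic residents 1947.70, domestic pension funds' purchases of foreign equities 967.64.)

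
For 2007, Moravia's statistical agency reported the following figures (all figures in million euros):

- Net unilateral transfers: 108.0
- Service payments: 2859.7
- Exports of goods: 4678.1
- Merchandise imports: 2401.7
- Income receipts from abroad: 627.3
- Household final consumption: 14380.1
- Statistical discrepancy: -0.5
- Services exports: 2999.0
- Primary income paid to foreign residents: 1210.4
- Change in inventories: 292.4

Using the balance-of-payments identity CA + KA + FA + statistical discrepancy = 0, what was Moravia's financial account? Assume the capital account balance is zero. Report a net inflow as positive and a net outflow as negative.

Goods balance = 4678.1 - 2401.7 = 2276.4
Services balance = 2999.0 - 2859.7 = 139.3
Trade balance (goods + services) = 2276.4 + 139.3 = 2415.7
Net primary income = 627.3 - 1210.4 = -583.1
Net secondary income = 108.0
Current account = 2415.7 + (-583.1) + 108.0 = 1940.6
Financial account = -(1940.6 + (-0.5)) = -1940.1

-1940.1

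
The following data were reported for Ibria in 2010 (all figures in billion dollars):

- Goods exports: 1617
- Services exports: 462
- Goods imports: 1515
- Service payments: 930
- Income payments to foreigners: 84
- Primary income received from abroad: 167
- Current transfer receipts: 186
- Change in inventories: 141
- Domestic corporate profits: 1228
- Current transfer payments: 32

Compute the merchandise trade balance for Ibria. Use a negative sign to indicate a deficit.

102

Goods balance = 1617 - 1515 = 102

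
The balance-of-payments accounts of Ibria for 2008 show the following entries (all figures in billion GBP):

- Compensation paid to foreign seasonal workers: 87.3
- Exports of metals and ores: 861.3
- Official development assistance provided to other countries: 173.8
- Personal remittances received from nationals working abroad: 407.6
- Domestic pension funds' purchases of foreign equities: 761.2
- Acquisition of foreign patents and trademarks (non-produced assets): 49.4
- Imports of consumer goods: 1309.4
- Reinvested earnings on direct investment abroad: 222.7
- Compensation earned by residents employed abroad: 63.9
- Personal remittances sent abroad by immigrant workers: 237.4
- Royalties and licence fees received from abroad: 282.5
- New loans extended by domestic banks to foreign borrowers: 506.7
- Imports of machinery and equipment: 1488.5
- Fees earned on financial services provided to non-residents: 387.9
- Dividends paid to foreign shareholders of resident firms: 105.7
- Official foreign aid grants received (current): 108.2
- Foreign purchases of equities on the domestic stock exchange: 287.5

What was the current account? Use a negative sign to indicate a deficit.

-1068.0

Goods: -1309.4 + 861.3 - 1488.5 = -1936.6
Services: 282.5 + 387.9 = 670.4
Primary income: 222.7 - 87.3 - 105.7 + 63.9 = 93.6
Secondary income: -173.8 - 237.4 + 108.2 + 407.6 = 104.6
Current account = (-1936.6) + 670.4 + 93.6 + 104.6 = -1068.0
(Excluded from the current account — financial account: domestic pension funds' purchases of foreign equities 761.2, new loans extended by domestic banks to foreign borrowers 506.7, foreign purchases of equities on the domestic stock exchange 287.5; capital account: acquisition of foreign patents and trademarks (non-produced assets) 49.4.)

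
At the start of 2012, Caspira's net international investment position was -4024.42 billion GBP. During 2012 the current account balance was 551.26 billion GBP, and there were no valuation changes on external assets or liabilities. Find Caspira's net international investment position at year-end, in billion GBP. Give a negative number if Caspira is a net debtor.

With no valuation effects, change in NIIP = current account = 551.26
End-of-year NIIP = -4024.42 + 551.26 = -3473.16

-3473.16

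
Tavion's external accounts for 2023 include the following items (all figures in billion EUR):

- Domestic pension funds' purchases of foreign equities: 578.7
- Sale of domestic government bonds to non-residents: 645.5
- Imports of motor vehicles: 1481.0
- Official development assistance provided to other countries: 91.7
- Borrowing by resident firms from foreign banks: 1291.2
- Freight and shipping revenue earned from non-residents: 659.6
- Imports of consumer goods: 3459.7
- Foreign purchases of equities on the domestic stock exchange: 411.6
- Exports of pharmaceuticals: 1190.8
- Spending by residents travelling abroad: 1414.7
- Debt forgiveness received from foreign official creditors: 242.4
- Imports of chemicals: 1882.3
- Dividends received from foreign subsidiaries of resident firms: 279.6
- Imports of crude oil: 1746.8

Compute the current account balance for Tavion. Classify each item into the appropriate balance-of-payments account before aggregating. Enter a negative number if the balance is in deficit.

-7946.2

Goods: -1746.8 - 1882.3 - 3459.7 - 1481.0 + 1190.8 = -7379.0
Services: -1414.7 + 659.6 = -755.1
Primary income: 279.6
Secondary income: -91.7
Current account = (-7379.0) + (-755.1) + 279.6 + (-91.7) = -7946.2
(Excluded from the current account — financial account: domestic pension funds' purchases of foreign equities 578.7, sale of domestic government bonds to non-residents 645.5, borrowing by resident firms from foreign banks 1291.2, foreign purchases of equities on the domestic stock exchange 411.6; capital account: debt forgiveness received from foreign official creditors 242.4.)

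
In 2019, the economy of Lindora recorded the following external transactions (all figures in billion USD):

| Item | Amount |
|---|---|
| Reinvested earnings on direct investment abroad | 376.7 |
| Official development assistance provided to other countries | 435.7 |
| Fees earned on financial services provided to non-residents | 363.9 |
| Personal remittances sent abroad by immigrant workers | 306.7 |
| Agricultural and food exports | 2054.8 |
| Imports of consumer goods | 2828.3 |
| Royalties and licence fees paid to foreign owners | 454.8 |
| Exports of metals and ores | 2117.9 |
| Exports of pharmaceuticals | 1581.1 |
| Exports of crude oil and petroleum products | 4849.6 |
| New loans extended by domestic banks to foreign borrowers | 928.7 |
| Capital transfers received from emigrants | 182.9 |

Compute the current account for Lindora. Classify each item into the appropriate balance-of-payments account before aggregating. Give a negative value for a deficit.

Goods: 2054.8 + 1581.1 + 4849.6 - 2828.3 + 2117.9 = 7775.1
Services: 363.9 - 454.8 = -90.9
Primary income: 376.7
Secondary income: -435.7 - 306.7 = -742.4
Current account = 7775.1 + (-90.9) + 376.7 + (-742.4) = 7318.5
(Excluded from the current account — financial account: new loans extended by domestic banks to foreign borrowers 928.7; capital account: capital transfers received from emigrants 182.9.)

7318.5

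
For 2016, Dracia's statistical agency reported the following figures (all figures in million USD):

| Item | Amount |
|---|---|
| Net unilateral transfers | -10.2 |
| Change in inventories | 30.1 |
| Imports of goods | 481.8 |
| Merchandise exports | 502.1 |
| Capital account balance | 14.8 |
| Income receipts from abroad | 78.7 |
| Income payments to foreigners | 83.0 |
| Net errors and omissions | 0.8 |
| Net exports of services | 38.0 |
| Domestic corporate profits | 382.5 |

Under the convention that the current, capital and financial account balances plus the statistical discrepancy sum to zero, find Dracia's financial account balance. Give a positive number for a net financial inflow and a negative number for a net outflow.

-59.4

Goods balance = 502.1 - 481.8 = 20.3
Services balance = 38.0
Trade balance (goods + services) = 20.3 + 38.0 = 58.3
Net primary income = 78.7 - 83.0 = -4.3
Net secondary income = -10.2
Current account = 58.3 + (-4.3) + (-10.2) = 43.8
Financial account = -(43.8 + 14.8 + 0.8) = -59.4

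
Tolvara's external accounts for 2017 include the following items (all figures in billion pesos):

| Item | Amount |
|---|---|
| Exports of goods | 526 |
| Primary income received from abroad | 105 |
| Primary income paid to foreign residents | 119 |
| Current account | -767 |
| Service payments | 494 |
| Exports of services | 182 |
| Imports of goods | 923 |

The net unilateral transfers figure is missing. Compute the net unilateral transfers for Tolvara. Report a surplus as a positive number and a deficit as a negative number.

-44

Current account = goods balance + services balance + net primary income + net secondary income
Sum of the known components = -723
Net unilateral transfers = CA - (known components) = -767 - (-723) = -44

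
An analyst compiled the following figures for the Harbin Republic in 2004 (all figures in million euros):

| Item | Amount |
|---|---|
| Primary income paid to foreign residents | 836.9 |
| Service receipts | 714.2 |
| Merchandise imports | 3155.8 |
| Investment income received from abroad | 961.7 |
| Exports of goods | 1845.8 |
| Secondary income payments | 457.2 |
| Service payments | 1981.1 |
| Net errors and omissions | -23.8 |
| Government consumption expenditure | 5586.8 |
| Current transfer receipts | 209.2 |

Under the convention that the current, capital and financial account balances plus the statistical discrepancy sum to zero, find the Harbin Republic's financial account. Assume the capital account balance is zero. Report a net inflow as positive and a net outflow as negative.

2723.9

Goods balance = 1845.8 - 3155.8 = -1310.0
Services balance = 714.2 - 1981.1 = -1266.9
Trade balance (goods + services) = -1310.0 + (-1266.9) = -2576.9
Net primary income = 961.7 - 836.9 = 124.8
Net secondary income = 209.2 - 457.2 = -248.0
Current account = -2576.9 + 124.8 + (-248.0) = -2700.1
Financial account = -(-2700.1 + (-23.8)) = 2723.9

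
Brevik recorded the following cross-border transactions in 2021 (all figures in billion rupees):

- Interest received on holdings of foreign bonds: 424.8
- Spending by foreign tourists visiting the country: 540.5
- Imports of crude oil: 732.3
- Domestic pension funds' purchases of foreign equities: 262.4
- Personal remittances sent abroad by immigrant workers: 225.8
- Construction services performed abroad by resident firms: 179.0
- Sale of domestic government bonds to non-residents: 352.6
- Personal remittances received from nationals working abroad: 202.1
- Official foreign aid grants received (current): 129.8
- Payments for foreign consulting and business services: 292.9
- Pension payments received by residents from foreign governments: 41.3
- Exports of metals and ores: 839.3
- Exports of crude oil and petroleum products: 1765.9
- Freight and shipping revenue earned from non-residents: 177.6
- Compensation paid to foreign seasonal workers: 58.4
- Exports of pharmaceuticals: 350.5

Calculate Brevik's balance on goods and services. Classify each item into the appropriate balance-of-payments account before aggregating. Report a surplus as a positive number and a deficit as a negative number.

2827.6

Goods: 839.3 - 732.3 + 350.5 + 1765.9 = 2223.4
Services: 540.5 + 179.0 - 292.9 + 177.6 = 604.2
Trade balance = 2223.4 + 604.2 = 2827.6
(Excluded from the trade balance — primary income: interest received on holdings of foreign bonds 424.8, compensation paid to foreign seasonal workers 58.4; financial account: domestic pension funds' purchases of foreign equities 262.4, sale of domestic government bonds to non-residents 352.6; secondary income: personal remittances sent abroad by immigrant workers 225.8, personal remittances received from nationals working abroad 202.1, official foreign aid grants received (current) 129.8, pension payments received by residents from foreign governments 41.3.)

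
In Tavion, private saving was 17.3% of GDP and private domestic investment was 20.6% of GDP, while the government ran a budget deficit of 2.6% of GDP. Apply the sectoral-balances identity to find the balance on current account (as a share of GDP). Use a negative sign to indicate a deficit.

-5.9

By the sectoral-balances identity, CA = (S_private - I) + (T - G).
Private balance = 17.3 - 20.6 = -3.3
Government balance (T - G) = -2.6
CA = -3.3 + (-2.6) = -5.9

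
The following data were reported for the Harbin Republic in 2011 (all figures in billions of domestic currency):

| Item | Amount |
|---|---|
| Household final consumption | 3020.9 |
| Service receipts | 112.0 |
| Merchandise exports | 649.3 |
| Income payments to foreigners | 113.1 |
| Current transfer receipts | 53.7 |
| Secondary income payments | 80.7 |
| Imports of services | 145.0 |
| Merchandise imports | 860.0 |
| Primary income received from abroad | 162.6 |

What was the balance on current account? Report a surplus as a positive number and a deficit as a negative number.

-221.2

Goods balance = 649.3 - 860.0 = -210.7
Services balance = 112.0 - 145.0 = -33.0
Trade balance (goods + services) = -210.7 + (-33.0) = -243.7
Net primary income = 162.6 - 113.1 = 49.5
Net secondary income = 53.7 - 80.7 = -27.0
Current account = -243.7 + 49.5 + (-27.0) = -221.2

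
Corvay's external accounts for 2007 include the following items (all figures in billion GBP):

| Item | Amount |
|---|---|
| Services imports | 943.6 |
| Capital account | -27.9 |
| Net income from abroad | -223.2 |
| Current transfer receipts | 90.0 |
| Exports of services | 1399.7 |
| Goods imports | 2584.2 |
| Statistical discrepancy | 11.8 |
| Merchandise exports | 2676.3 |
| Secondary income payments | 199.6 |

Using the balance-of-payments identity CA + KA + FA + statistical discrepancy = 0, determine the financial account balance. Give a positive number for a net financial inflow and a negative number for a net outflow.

Goods balance = 2676.3 - 2584.2 = 92.1
Services balance = 1399.7 - 943.6 = 456.1
Trade balance (goods + services) = 92.1 + 456.1 = 548.2
Net primary income = -223.2
Net secondary income = 90.0 - 199.6 = -109.6
Current account = 548.2 + (-223.2) + (-109.6) = 215.4
Financial account = -(215.4 + (-27.9) + 11.8) = -199.3

-199.3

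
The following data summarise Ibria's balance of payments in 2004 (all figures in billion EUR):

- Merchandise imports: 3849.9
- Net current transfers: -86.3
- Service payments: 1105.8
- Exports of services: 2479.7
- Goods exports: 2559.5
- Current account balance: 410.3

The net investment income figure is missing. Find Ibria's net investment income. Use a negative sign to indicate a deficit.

413.1

Current account = goods balance + services balance + net primary income + net secondary income
Sum of the known components = -2.8
Net investment income = CA - (known components) = 410.3 - (-2.8) = 413.1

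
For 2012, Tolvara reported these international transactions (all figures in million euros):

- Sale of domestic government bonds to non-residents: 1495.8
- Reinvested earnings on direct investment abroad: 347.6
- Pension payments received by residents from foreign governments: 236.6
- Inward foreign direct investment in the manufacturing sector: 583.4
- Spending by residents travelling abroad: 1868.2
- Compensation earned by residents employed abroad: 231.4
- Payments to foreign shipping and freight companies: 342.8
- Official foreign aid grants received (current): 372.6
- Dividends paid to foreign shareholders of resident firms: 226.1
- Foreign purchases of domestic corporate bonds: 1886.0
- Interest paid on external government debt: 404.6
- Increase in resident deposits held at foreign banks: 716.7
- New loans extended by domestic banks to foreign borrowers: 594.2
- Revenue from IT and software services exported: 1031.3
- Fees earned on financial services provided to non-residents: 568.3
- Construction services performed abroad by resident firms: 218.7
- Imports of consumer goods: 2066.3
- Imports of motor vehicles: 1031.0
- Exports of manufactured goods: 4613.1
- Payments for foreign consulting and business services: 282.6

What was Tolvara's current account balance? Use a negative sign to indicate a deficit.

Goods: -1031.0 - 2066.3 + 4613.1 = 1515.8
Services: 568.3 - 342.8 - 1868.2 + 218.7 + 1031.3 - 282.6 = -675.3
Primary income: 347.6 - 226.1 - 404.6 + 231.4 = -51.7
Secondary income: 372.6 + 236.6 = 609.2
Current account = 1515.8 + (-675.3) + (-51.7) + 609.2 = 1398.0
(Excluded from the current account — financial account: sale of domestic government bonds to non-residents 1495.8, inward foreign direct investment in the manufacturing sector 583.4, foreign purchases of domestic corporate bonds 1886.0, increase in resident deposits held at foreign banks 716.7, new loans extended by domestic banks to foreign borrowers 594.2.)

1398.0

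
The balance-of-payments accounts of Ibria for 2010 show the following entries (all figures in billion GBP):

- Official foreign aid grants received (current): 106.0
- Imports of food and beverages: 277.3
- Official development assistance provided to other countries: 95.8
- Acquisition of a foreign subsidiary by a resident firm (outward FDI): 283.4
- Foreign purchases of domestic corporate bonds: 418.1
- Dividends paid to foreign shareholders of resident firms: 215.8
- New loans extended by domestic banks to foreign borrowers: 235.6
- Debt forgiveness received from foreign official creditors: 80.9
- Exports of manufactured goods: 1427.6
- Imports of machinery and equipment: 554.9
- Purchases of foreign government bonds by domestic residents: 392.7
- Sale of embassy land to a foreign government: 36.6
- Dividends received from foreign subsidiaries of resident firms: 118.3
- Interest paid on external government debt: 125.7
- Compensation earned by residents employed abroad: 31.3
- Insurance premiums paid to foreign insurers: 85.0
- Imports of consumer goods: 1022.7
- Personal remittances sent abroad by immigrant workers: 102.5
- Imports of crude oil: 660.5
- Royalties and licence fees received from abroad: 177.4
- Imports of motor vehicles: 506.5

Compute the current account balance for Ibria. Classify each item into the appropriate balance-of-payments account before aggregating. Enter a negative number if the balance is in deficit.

Goods: -554.9 - 1022.7 - 277.3 - 506.5 - 660.5 + 1427.6 = -1594.3
Services: -85.0 + 177.4 = 92.4
Primary income: -215.8 + 118.3 - 125.7 + 31.3 = -191.9
Secondary income: -102.5 - 95.8 + 106.0 = -92.3
Current account = (-1594.3) + 92.4 + (-191.9) + (-92.3) = -1786.1
(Excluded from the current account — financial account: acquisition of a foreign subsidiary by a resident firm (outward FDI) 283.4, foreign purchases of domestic corporate bonds 418.1, new loans extended by domestic banks to foreign borrowers 235.6, purchases of foreign government bonds by domestic residents 392.7; capital account: debt forgiveness received from foreign official creditors 80.9, sale of embassy land to a foreign government 36.6.)

-1786.1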